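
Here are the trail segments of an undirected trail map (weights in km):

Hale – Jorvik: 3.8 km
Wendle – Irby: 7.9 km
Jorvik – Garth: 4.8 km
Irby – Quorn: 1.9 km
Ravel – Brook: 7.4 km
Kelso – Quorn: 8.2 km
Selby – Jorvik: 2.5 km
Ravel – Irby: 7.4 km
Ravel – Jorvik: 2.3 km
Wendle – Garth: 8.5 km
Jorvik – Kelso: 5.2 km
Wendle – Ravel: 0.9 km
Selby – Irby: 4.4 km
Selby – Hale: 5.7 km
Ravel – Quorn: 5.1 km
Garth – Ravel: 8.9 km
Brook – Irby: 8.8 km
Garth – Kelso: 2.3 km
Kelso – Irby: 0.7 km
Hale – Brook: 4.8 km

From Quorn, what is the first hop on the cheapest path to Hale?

Enumerating some paths:
Quorn–Irby–Kelso–Jorvik–Hale: 1.9+0.7+5.2+3.8 = 11.6
Quorn–Ravel–Jorvik–Hale: 5.1+2.3+3.8 = 11.2
The minimum is 11.2 km via Quorn–Ravel–Jorvik–Hale.
So from Quorn the first move is to Ravel.

Ravel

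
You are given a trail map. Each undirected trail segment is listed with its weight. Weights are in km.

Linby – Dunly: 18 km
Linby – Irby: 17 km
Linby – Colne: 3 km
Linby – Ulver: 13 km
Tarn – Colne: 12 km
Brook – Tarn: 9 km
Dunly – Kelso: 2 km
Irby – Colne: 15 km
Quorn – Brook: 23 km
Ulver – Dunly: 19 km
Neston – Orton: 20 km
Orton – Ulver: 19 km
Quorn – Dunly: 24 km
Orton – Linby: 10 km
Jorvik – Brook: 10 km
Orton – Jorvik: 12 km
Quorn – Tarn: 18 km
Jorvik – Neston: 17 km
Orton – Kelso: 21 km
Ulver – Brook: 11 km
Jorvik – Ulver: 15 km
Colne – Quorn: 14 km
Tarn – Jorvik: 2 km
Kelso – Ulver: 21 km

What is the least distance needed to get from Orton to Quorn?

Candidate routes:
Orton → Linby → Colne → Quorn: 10+3+14 = 27
Orton → Jorvik → Tarn → Quorn: 12+2+18 = 32
The minimum is 27 km via Orton → Linby → Colne → Quorn.

27 km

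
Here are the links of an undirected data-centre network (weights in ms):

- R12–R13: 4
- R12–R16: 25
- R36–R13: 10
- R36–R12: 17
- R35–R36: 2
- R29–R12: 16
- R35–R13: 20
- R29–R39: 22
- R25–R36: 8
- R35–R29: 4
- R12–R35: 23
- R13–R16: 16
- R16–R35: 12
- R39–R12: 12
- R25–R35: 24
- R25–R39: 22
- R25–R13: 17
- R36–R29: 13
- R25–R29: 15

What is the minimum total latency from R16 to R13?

Settle nodes by increasing distance from R16:
R16: 0
R35: 12  (via R16)
R36: 14  (via R35)
R29: 16  (via R35)
R13: 16  (via R16)
Shortest route: R16–R13 = 16 ms.

16 ms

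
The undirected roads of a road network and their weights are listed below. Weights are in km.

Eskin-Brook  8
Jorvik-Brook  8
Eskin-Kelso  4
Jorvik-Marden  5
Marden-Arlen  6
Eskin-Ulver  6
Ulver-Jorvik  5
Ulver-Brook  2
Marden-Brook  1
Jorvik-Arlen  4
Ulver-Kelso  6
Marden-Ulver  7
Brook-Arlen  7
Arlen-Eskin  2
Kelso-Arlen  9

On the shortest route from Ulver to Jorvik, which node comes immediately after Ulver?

Compare a few routes:
Ulver - Brook - Jorvik: 2+8 = 10
Ulver - Brook - Marden - Jorvik: 2+1+5 = 8
Ulver - Jorvik: 5 = 5
Cheapest is Ulver - Jorvik at 5 km.
So from Ulver the first move is to Jorvik.

Jorvik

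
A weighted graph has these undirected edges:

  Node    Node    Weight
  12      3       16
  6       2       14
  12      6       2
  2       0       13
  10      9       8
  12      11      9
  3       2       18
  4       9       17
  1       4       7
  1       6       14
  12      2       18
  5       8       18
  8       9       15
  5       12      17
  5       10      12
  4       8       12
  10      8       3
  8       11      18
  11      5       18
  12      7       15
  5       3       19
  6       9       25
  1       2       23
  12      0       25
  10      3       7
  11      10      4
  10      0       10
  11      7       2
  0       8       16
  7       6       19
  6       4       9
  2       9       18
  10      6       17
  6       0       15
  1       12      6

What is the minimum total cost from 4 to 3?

Shortest distances from 4:
4: 0
1: 7  (via 4)
6: 9  (via 4)
12: 11  (via 6)
8: 12  (via 4)
10: 15  (via 8)
9: 17  (via 4)
11: 19  (via 10)
7: 21  (via 11)
3: 22  (via 10)
Shortest route: 4–8–10–3 = 22.

22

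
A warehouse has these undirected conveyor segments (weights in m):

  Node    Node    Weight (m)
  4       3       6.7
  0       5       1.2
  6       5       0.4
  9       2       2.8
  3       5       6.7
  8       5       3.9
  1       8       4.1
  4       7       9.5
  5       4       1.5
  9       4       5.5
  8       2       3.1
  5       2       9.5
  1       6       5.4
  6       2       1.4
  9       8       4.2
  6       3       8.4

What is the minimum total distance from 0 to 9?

5.8 m

Enumerating some paths:
0 → 5 → 6 → 2 → 9: 1.2+0.4+1.4+2.8 = 5.8
0 → 5 → 4 → 9: 1.2+1.5+5.5 = 8.2
Cheapest is 0 → 5 → 6 → 2 → 9 at 5.8 m.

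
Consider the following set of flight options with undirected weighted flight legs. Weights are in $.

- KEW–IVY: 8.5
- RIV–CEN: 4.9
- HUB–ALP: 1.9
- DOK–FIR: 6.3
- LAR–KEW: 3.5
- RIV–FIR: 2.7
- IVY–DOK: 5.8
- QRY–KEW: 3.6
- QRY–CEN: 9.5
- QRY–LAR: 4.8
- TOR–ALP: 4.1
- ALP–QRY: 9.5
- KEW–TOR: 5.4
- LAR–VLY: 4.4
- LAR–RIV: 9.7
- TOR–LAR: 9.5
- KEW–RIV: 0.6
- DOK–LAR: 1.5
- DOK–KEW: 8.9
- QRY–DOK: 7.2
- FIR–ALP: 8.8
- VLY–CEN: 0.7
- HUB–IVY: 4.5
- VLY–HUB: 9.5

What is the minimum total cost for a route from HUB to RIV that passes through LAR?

Best HUB to LAR: HUB–IVY–DOK–LAR costing 11.8
Shortest LAR→RIV: LAR–KEW–RIV = 4.1
Total via LAR: 11.8 + 4.1 = $15.9.

$15.9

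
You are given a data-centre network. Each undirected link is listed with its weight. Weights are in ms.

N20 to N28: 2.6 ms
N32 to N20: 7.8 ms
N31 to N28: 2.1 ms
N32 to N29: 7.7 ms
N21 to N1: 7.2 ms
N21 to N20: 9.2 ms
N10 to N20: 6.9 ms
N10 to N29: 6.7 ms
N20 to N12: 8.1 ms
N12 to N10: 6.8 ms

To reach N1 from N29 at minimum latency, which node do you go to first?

Candidate routes:
N29 - N10 - N12 - N20 - N21 - N1: 6.7+6.8+8.1+9.2+7.2 = 38
N29 - N10 - N20 - N21 - N1: 6.7+6.9+9.2+7.2 = 30
N29 - N32 - N20 - N21 - N1: 7.7+7.8+9.2+7.2 = 31.9
Cheapest is N29 - N10 - N20 - N21 - N1 at 30 ms.
So from N29 the first move is to N10.

N10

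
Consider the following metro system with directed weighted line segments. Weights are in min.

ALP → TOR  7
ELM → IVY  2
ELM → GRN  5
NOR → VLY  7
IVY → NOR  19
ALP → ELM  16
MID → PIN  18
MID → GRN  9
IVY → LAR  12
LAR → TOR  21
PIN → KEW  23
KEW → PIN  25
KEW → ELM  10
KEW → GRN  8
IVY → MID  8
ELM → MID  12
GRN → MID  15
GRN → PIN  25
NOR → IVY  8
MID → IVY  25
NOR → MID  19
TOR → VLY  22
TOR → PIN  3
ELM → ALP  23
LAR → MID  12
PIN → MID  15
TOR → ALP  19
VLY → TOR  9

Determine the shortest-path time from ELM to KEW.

Shortest distances from ELM:
ELM: 0
IVY: 2  (via ELM)
GRN: 5  (via ELM)
MID: 10  (via IVY)
LAR: 14  (via IVY)
NOR: 21  (via IVY)
ALP: 23  (via ELM)
VLY: 28  (via NOR)
PIN: 28  (via MID)
TOR: 30  (via ALP)
KEW: 51  (via PIN)
Shortest route: ELM–IVY–MID–PIN–KEW = 51 min.

51 min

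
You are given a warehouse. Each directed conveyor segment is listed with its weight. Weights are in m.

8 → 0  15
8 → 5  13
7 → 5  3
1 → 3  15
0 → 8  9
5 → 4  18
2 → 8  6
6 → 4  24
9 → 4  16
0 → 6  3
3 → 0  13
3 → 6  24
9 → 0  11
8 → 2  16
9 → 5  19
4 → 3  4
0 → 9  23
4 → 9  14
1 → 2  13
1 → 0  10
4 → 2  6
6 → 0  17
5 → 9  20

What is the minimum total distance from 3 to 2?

38 m

Shortest distances from 3:
3: 0
0: 13  (via 3)
6: 16  (via 0)
8: 22  (via 0)
5: 35  (via 8)
9: 36  (via 0)
2: 38  (via 8)
Shortest route: 3–0–8–2 = 38 m.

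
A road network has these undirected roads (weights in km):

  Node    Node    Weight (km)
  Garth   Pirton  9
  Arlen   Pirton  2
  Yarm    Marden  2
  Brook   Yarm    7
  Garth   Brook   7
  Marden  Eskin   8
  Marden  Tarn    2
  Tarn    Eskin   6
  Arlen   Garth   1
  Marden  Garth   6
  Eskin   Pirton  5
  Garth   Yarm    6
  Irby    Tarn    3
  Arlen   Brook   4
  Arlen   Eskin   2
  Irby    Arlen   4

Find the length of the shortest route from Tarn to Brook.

11 km

Candidate routes:
Tarn → Marden → Yarm → Brook: 2+2+7 = 11
Tarn → Eskin → Arlen → Brook: 6+2+4 = 12
Cheapest is Tarn → Marden → Yarm → Brook at 11 km.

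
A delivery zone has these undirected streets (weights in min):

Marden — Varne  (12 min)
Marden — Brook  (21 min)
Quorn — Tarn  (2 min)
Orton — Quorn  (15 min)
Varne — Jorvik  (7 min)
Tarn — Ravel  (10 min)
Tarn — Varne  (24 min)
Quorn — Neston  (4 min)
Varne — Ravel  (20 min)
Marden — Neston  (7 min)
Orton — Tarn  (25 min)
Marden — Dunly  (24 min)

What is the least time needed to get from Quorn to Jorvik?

30 min

Candidate routes:
Quorn–Neston–Marden–Varne–Jorvik: 4+7+12+7 = 30
Quorn–Tarn–Varne–Jorvik: 2+24+7 = 33
Cheapest is Quorn–Neston–Marden–Varne–Jorvik at 30 min.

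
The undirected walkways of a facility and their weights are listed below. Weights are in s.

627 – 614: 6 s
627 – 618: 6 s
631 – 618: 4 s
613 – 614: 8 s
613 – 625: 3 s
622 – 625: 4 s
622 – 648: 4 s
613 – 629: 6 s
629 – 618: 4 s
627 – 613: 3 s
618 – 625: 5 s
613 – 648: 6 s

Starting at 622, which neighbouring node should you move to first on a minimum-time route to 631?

625

Compare a few routes:
622 - 648 - 613 - 625 - 618 - 631: 4+6+3+5+4 = 22
622 - 625 - 618 - 631: 4+5+4 = 13
622 - 625 - 613 - 627 - 618 - 631: 4+3+3+6+4 = 20
622 - 625 - 613 - 629 - 618 - 631: 4+3+6+4+4 = 21
The minimum is 13 s via 622 - 625 - 618 - 631.
So from 622 the first move is to 625.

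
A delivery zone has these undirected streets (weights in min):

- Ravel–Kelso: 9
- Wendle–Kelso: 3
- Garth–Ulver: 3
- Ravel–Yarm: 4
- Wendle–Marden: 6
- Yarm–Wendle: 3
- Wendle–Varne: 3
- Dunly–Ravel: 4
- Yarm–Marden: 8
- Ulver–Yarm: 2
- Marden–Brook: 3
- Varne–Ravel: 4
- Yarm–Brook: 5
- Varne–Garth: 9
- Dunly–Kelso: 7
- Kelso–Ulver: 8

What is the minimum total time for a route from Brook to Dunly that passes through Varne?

19 min

Shortest Brook→Varne: Brook–Yarm–Wendle–Varne = 11
Best Varne to Dunly: Varne–Ravel–Dunly costing 8
Total via Varne: 11 + 8 = 19 min.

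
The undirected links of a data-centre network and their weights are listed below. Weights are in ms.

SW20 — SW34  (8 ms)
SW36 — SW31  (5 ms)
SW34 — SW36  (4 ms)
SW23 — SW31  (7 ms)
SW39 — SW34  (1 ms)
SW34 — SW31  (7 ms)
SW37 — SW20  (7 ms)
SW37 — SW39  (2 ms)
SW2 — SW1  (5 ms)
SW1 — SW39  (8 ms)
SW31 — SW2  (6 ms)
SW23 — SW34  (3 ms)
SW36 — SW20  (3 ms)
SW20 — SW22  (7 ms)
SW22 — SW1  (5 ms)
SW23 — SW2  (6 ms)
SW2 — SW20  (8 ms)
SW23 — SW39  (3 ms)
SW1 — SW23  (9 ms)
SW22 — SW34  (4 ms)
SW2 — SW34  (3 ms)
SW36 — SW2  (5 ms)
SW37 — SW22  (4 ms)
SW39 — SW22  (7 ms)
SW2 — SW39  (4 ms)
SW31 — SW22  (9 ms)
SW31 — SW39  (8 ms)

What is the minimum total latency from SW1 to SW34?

8 ms

Candidate routes:
SW1–SW2–SW34: 5+3 = 8
SW1–SW39–SW34: 8+1 = 9
The minimum is 8 ms via SW1–SW2–SW34.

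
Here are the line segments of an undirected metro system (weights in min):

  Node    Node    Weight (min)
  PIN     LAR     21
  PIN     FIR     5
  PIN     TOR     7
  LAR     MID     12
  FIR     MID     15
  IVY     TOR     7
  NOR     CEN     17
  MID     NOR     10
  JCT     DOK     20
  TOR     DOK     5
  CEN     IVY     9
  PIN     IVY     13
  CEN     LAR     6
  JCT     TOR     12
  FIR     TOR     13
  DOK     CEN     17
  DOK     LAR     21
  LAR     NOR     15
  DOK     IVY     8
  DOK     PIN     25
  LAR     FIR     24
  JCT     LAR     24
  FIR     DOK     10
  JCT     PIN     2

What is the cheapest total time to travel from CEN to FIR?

27 min

Candidate routes:
CEN - IVY - TOR - FIR: 9+7+13 = 29
CEN - IVY - TOR - PIN - FIR: 9+7+7+5 = 28
CEN - LAR - FIR: 6+24 = 30
CEN - DOK - FIR: 17+10 = 27
Cheapest is CEN - DOK - FIR at 27 min.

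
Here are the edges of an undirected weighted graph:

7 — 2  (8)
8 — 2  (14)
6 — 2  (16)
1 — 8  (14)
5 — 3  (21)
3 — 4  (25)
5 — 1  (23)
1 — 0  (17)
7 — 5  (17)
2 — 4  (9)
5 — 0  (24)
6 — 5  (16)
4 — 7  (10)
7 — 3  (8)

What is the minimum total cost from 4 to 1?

Compare a few routes:
4 - 2 - 8 - 1: 9+14+14 = 37
4 - 7 - 5 - 1: 10+17+23 = 50
4 - 7 - 2 - 8 - 1: 10+8+14+14 = 46
The minimum is 37 via 4 - 2 - 8 - 1.

37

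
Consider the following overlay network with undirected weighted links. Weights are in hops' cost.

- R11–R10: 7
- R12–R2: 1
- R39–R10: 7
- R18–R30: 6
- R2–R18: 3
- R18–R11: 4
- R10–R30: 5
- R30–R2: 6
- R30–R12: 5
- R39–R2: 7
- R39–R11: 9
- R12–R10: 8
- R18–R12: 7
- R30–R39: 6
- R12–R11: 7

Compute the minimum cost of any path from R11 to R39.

9 hops' cost

Running Dijkstra from R11:
R11: 0
R18: 4  (via R11)
R10: 7  (via R11)
R2: 7  (via R18)
R12: 7  (via R11)
R39: 9  (via R11)
Shortest route: R11–R39 = 9 hops' cost.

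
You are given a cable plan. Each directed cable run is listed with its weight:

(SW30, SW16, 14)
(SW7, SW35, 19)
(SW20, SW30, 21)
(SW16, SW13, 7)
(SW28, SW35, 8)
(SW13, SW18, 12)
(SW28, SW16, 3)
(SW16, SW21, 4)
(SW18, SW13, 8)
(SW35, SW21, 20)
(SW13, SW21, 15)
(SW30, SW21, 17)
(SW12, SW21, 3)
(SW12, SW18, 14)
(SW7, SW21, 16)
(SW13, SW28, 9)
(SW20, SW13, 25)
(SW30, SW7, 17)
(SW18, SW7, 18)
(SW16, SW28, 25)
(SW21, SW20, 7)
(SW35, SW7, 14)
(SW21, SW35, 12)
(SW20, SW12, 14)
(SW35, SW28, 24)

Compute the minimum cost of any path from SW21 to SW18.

35

Compare a few routes:
SW21 → SW20 → SW12 → SW18: 7+14+14 = 35
SW21 → SW35 → SW28 → SW16 → SW13 → SW18: 12+24+3+7+12 = 58
SW21 → SW20 → SW13 → SW18: 7+25+12 = 44
The minimum is 35 via SW21 → SW20 → SW12 → SW18.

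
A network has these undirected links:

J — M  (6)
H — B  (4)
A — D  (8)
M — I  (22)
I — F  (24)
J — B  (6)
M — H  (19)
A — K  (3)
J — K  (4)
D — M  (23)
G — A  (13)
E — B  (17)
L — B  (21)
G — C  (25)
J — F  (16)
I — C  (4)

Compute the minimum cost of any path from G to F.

Compare a few routes:
G–A–D–M–J–F: 13+8+23+6+16 = 66
G–A–K–J–F: 13+3+4+16 = 36
G–C–I–F: 25+4+24 = 53
The minimum is 36 via G–A–K–J–F.

36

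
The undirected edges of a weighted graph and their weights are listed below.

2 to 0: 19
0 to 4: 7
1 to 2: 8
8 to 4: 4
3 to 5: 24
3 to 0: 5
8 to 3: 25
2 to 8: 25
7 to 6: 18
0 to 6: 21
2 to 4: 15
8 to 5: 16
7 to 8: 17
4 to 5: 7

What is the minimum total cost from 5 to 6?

35

Shortest distances from 5:
5: 0
4: 7  (via 5)
8: 11  (via 4)
0: 14  (via 4)
3: 19  (via 0)
2: 22  (via 4)
7: 28  (via 8)
1: 30  (via 2)
6: 35  (via 0)
Shortest route: 5–4–0–6 = 35.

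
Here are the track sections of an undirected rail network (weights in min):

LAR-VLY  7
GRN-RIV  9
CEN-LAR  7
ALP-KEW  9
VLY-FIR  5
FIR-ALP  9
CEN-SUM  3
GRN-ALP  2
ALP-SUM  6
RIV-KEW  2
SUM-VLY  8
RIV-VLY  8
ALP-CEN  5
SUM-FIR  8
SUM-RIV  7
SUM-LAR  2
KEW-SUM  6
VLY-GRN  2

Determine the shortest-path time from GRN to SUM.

8 min

Compare a few routes:
GRN → ALP → SUM: 2+6 = 8
GRN → VLY → SUM: 2+8 = 10
Cheapest is GRN → ALP → SUM at 8 min.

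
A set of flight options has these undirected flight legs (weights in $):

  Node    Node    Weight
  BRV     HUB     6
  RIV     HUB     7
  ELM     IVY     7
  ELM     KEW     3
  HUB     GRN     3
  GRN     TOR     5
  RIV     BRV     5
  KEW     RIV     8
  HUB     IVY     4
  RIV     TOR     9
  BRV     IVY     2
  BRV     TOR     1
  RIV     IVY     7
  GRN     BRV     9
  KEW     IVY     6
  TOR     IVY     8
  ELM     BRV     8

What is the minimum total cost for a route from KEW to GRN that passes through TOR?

Shortest KEW→TOR: KEW–IVY–BRV–TOR = 9
Shortest TOR→GRN: TOR–GRN = 5
Total via TOR: 9 + 5 = $14.

$14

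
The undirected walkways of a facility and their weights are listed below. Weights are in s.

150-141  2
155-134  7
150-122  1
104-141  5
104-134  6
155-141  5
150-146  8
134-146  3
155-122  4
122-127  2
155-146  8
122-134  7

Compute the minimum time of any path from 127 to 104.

10 s

Enumerating some paths:
127 - 122 - 134 - 104: 2+7+6 = 15
127 - 122 - 150 - 141 - 104: 2+1+2+5 = 10
Cheapest is 127 - 122 - 150 - 141 - 104 at 10 s.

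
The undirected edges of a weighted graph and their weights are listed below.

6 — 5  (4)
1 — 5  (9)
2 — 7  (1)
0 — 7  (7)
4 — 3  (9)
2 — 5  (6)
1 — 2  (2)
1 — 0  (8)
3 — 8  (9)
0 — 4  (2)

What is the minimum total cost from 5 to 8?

34

Shortest distances from 5:
5: 0
6: 4  (via 5)
2: 6  (via 5)
7: 7  (via 2)
1: 8  (via 2)
0: 14  (via 7)
4: 16  (via 0)
3: 25  (via 4)
8: 34  (via 3)
Shortest route: 5–2–7–0–4–3–8 = 34.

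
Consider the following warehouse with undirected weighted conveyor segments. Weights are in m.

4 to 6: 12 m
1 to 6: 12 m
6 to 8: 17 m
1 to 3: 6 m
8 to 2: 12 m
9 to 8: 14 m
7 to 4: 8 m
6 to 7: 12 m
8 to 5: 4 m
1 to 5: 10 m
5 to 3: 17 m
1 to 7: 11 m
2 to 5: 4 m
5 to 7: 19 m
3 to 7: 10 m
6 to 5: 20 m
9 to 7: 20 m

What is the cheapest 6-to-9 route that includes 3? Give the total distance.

48 m

Best 6 to 3: 6 → 1 → 3 costing 18
Best 3 to 9: 3 → 7 → 9 costing 30
Total via 3: 18 + 30 = 48 m.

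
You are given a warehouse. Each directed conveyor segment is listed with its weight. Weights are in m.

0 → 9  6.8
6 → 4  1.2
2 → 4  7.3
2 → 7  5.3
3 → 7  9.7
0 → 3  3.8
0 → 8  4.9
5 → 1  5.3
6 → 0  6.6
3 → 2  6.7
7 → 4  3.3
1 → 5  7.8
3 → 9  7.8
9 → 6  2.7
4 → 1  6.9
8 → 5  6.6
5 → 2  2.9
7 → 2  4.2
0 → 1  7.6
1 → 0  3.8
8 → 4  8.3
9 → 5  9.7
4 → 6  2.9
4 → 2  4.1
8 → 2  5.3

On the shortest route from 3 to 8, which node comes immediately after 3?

Candidate routes:
3–7–4–6–0–8: 9.7+3.3+2.9+6.6+4.9 = 27.4
3–2–4–6–0–8: 6.7+7.3+2.9+6.6+4.9 = 28.4
3–9–6–0–8: 7.8+2.7+6.6+4.9 = 22
3–9–6–4–1–0–8: 7.8+2.7+1.2+6.9+3.8+4.9 = 27.3
The minimum is 22 m via 3–9–6–0–8.
So from 3 the first move is to 9.

9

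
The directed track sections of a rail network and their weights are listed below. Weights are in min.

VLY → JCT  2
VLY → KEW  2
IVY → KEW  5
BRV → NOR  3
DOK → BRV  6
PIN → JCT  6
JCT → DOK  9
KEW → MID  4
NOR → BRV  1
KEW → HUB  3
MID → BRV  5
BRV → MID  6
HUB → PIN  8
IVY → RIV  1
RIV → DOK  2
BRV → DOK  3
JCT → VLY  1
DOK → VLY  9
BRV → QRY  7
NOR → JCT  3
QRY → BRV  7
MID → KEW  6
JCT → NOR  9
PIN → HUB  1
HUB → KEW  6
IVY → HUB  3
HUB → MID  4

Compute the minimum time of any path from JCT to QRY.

Settle nodes by increasing distance from JCT:
JCT: 0
VLY: 1  (via JCT)
KEW: 3  (via VLY)
HUB: 6  (via KEW)
MID: 7  (via KEW)
DOK: 9  (via JCT)
NOR: 9  (via JCT)
BRV: 10  (via NOR)
PIN: 14  (via HUB)
QRY: 17  (via BRV)
Shortest route: JCT–NOR–BRV–QRY = 17 min.

17 min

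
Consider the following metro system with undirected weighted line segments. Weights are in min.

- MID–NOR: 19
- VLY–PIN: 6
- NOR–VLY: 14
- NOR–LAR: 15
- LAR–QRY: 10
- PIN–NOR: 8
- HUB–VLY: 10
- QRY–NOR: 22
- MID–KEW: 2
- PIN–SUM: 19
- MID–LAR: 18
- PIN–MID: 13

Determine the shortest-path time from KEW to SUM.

34 min

Running Dijkstra from KEW:
KEW: 0
MID: 2  (via KEW)
PIN: 15  (via MID)
LAR: 20  (via MID)
NOR: 21  (via MID)
VLY: 21  (via PIN)
QRY: 30  (via LAR)
HUB: 31  (via VLY)
SUM: 34  (via PIN)
Shortest route: KEW → MID → PIN → SUM = 34 min.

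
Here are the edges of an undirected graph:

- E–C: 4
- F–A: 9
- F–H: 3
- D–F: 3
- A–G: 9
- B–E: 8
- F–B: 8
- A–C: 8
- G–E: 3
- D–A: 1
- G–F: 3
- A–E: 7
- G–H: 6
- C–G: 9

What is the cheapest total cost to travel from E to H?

9

Compare a few routes:
E → A → D → F → H: 7+1+3+3 = 14
E → G → H: 3+6 = 9
The minimum is 9 via E → G → H.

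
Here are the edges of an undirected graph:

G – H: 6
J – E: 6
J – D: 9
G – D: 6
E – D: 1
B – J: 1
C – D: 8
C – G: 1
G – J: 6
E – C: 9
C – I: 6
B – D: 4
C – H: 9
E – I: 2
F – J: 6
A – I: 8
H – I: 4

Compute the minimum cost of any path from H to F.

Candidate routes:
H–C–G–J–F: 9+1+6+6 = 22
H–I–E–J–F: 4+2+6+6 = 18
The minimum is 18 via H–I–E–J–F.

18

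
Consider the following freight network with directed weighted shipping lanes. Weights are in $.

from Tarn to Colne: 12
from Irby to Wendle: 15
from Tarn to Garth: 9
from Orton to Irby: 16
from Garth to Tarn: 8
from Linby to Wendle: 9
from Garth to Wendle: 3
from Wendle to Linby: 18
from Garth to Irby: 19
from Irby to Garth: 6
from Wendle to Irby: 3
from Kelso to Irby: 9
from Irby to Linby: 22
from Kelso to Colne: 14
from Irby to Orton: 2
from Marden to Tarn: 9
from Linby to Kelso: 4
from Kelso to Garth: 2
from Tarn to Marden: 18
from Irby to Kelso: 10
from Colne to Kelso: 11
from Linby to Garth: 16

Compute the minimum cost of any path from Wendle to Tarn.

Running Dijkstra from Wendle:
Wendle: 0
Irby: 3  (via Wendle)
Orton: 5  (via Irby)
Garth: 9  (via Irby)
Kelso: 13  (via Irby)
Tarn: 17  (via Garth)
Shortest route: Wendle → Irby → Garth → Tarn = $17.

$17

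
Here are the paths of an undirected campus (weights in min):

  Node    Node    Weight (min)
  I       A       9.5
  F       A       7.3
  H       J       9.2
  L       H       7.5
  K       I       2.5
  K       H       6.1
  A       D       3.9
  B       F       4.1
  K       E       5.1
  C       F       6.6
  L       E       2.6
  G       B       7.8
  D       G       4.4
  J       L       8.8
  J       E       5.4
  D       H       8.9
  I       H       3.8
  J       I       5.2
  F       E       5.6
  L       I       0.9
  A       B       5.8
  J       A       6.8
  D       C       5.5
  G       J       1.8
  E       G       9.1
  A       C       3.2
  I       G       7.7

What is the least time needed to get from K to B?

Compare a few routes:
K → E → F → B: 5.1+5.6+4.1 = 14.8
K → I → L → E → F → B: 2.5+0.9+2.6+5.6+4.1 = 15.7
The minimum is 14.8 min via K → E → F → B.

14.8 min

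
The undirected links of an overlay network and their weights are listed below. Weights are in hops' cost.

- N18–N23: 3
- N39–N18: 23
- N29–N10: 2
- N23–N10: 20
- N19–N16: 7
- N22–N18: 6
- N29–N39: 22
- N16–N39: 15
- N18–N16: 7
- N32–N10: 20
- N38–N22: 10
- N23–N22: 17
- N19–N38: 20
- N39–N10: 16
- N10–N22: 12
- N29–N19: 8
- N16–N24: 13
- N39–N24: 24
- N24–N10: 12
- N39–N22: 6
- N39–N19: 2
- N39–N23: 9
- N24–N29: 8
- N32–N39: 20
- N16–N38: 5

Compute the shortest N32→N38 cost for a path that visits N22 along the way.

36 hops' cost

Shortest N32→N22: N32–N39–N22 = 26
Best N22 to N38: N22–N38 costing 10
Total via N22: 26 + 10 = 36 hops' cost.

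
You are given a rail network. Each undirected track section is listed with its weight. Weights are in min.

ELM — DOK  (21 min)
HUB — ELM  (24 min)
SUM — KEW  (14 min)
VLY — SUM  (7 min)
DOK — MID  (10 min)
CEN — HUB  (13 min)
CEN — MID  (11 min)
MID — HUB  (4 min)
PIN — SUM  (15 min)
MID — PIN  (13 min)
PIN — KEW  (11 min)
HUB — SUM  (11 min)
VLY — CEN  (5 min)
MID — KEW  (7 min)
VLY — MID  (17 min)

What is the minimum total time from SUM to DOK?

Enumerating some paths:
SUM–KEW–MID–DOK: 14+7+10 = 31
SUM–HUB–MID–DOK: 11+4+10 = 25
Cheapest is SUM–HUB–MID–DOK at 25 min.

25 min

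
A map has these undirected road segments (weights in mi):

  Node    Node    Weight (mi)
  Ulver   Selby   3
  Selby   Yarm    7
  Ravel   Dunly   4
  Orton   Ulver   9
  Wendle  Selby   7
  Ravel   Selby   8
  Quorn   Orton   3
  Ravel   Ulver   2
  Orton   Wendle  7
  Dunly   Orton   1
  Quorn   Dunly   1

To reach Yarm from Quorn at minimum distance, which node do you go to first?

Enumerating some paths:
Quorn–Dunly–Ravel–Selby–Yarm: 1+4+8+7 = 20
Quorn–Orton–Dunly–Ravel–Ulver–Selby–Yarm: 3+1+4+2+3+7 = 20
Quorn–Dunly–Ravel–Ulver–Selby–Yarm: 1+4+2+3+7 = 17
Quorn–Dunly–Orton–Ulver–Selby–Yarm: 1+1+9+3+7 = 21
Cheapest is Quorn–Dunly–Ravel–Ulver–Selby–Yarm at 17 mi.
So from Quorn the first move is to Dunly.

Dunly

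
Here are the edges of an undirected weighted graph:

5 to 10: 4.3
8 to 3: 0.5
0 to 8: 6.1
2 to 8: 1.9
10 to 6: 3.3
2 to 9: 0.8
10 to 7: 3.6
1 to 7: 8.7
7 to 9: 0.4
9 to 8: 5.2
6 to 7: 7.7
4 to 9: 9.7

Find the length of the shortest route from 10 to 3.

7.2

Settle nodes by increasing distance from 10:
10: 0
6: 3.3  (via 10)
7: 3.6  (via 10)
9: 4  (via 7)
5: 4.3  (via 10)
2: 4.8  (via 9)
8: 6.7  (via 2)
3: 7.2  (via 8)
Shortest route: 10 → 7 → 9 → 2 → 8 → 3 = 7.2.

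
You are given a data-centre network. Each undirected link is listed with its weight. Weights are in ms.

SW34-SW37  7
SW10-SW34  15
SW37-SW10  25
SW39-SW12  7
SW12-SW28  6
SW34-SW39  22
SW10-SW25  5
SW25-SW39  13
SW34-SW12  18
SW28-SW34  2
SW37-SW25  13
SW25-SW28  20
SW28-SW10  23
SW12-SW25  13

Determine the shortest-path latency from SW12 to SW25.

Shortest distances from SW12:
SW12: 0
SW28: 6  (via SW12)
SW39: 7  (via SW12)
SW34: 8  (via SW28)
SW25: 13  (via SW12)
Shortest route: SW12 → SW25 = 13 ms.

13 ms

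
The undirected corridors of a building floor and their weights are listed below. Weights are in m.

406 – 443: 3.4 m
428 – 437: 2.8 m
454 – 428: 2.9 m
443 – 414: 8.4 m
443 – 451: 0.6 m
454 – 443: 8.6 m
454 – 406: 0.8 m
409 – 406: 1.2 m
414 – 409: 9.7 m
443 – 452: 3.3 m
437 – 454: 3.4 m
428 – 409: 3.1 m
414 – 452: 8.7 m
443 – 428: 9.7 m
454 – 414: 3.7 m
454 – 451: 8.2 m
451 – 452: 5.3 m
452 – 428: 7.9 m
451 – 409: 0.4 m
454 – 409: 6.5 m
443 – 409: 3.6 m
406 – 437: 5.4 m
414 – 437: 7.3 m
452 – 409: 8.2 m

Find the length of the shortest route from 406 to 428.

3.7 m

Enumerating some paths:
406–454–437–428: 0.8+3.4+2.8 = 7
406–443–451–409–428: 3.4+0.6+0.4+3.1 = 7.5
406–454–428: 0.8+2.9 = 3.7
406–409–428: 1.2+3.1 = 4.3
The minimum is 3.7 m via 406–454–428.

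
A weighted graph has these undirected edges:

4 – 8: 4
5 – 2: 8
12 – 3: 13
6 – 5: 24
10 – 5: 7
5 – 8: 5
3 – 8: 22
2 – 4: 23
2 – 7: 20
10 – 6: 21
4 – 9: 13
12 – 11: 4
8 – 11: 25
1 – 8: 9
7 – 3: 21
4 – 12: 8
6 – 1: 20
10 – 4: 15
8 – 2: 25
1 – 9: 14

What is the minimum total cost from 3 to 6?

Settle nodes by increasing distance from 3:
3: 0
12: 13  (via 3)
11: 17  (via 12)
4: 21  (via 12)
7: 21  (via 3)
8: 22  (via 3)
5: 27  (via 8)
1: 31  (via 8)
9: 34  (via 4)
10: 34  (via 5)
2: 35  (via 5)
6: 51  (via 5)
Shortest route: 3–8–5–6 = 51.

51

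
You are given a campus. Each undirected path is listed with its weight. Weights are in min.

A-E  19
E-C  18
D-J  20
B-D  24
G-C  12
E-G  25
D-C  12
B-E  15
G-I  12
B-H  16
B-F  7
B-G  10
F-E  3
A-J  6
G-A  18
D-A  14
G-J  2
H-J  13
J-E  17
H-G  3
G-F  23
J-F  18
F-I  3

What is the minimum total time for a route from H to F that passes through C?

Shortest H→C: H → G → C = 15
Best C to F: C → E → F costing 21
Total via C: 15 + 21 = 36 min.

36 min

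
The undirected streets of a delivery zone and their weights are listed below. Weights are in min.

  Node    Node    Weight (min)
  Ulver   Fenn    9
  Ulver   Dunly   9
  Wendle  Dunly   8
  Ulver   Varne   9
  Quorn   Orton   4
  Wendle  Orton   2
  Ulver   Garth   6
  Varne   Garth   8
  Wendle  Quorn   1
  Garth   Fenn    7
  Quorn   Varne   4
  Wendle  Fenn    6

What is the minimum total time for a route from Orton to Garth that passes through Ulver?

Best Orton to Ulver: Orton → Wendle → Quorn → Varne → Ulver costing 16
Best Ulver to Garth: Ulver → Garth costing 6
Total via Ulver: 16 + 6 = 22 min.

22 min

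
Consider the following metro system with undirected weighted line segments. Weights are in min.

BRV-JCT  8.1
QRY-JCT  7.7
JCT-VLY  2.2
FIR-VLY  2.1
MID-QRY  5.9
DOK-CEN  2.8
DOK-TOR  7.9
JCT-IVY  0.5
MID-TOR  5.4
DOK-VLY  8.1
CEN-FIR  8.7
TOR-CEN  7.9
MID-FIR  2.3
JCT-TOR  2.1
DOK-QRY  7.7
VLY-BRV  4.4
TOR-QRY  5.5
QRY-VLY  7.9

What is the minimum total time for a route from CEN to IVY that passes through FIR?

Best CEN to FIR: CEN–FIR costing 8.7
Best FIR to IVY: FIR–VLY–JCT–IVY costing 4.8
Total via FIR: 8.7 + 4.8 = 13.5 min.

13.5 min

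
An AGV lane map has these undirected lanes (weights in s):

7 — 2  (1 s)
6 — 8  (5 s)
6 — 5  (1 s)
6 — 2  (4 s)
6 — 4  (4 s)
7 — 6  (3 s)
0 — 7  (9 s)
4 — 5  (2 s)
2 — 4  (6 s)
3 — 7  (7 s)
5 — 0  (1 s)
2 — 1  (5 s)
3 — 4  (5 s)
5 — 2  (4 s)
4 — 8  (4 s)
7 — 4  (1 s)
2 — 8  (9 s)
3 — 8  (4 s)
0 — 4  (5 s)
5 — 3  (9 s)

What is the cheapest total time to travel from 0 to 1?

10 s

Settle nodes by increasing distance from 0:
0: 0
5: 1  (via 0)
6: 2  (via 5)
4: 3  (via 5)
7: 4  (via 4)
2: 5  (via 5)
8: 7  (via 6)
3: 8  (via 4)
1: 10  (via 2)
Shortest route: 0–5–2–1 = 10 s.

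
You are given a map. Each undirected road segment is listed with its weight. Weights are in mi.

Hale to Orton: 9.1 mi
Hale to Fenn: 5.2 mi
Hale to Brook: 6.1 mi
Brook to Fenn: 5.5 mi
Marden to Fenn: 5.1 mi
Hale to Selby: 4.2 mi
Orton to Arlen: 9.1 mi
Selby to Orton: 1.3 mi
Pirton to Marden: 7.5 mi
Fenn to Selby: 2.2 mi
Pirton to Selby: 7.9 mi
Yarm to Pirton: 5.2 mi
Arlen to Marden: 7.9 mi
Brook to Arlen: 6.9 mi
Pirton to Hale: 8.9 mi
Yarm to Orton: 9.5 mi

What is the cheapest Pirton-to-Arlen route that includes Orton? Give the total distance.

Best Pirton to Orton: Pirton–Selby–Orton costing 9.2
Best Orton to Arlen: Orton–Arlen costing 9.1
Total via Orton: 9.2 + 9.1 = 18.3 mi.

18.3 mi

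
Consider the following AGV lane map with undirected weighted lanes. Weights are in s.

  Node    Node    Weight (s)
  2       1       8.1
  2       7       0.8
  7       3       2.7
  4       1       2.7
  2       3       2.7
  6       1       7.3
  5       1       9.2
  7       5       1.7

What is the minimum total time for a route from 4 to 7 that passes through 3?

16.2 s

Shortest 4→3: 4 → 1 → 2 → 3 = 13.5
Best 3 to 7: 3 → 7 costing 2.7
Total via 3: 13.5 + 2.7 = 16.2 s.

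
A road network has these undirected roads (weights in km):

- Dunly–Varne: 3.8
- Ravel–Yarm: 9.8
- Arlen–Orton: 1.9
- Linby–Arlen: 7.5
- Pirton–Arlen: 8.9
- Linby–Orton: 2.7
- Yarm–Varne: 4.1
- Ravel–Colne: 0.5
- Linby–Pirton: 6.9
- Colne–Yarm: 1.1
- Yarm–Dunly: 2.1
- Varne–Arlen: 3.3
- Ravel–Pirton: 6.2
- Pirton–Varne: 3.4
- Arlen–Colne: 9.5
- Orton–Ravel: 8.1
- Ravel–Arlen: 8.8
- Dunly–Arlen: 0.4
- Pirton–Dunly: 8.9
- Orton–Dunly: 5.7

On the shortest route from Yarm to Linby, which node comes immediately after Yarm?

Dunly

Candidate routes:
Yarm–Dunly–Arlen–Linby: 2.1+0.4+7.5 = 10
Yarm–Dunly–Arlen–Orton–Linby: 2.1+0.4+1.9+2.7 = 7.1
Yarm–Dunly–Orton–Linby: 2.1+5.7+2.7 = 10.5
Yarm–Varne–Arlen–Orton–Linby: 4.1+3.3+1.9+2.7 = 12
The minimum is 7.1 km via Yarm–Dunly–Arlen–Orton–Linby.
So from Yarm the first move is to Dunly.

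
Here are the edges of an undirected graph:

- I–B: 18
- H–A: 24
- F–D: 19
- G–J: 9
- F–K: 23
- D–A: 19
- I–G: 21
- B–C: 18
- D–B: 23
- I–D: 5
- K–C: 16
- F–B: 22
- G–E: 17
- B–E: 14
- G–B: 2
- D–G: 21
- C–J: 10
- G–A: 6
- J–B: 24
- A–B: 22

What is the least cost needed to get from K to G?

Candidate routes:
K → C → B → G: 16+18+2 = 36
K → C → J → G: 16+10+9 = 35
K → F → B → G: 23+22+2 = 47
K → C → J → B → G: 16+10+24+2 = 52
The minimum is 35 via K → C → J → G.

35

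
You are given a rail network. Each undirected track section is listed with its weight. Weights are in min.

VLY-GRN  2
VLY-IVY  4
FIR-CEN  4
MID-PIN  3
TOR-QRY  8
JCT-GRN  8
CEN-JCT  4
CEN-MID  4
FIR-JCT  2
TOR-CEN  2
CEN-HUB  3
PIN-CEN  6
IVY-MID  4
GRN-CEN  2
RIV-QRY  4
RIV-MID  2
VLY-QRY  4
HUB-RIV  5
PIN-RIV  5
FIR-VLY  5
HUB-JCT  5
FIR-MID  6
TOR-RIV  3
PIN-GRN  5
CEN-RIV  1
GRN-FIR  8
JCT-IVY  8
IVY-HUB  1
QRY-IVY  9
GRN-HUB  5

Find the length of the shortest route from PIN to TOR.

8 min

Compare a few routes:
PIN → CEN → RIV → TOR: 6+1+3 = 10
PIN → GRN → CEN → TOR: 5+2+2 = 9
PIN → MID → CEN → TOR: 3+4+2 = 9
PIN → RIV → TOR: 5+3 = 8
Cheapest is PIN → RIV → TOR at 8 min.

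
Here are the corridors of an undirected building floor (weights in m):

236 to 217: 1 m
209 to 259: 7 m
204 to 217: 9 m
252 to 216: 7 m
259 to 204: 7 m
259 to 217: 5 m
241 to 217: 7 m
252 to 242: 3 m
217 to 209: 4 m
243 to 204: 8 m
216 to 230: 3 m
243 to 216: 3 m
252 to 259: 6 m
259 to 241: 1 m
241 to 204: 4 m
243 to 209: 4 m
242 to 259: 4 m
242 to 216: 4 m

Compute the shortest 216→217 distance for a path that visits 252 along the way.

Shortest 216→252: 216–252 = 7
Best 252 to 217: 252–259–217 costing 11
Total via 252: 7 + 11 = 18 m.

18 m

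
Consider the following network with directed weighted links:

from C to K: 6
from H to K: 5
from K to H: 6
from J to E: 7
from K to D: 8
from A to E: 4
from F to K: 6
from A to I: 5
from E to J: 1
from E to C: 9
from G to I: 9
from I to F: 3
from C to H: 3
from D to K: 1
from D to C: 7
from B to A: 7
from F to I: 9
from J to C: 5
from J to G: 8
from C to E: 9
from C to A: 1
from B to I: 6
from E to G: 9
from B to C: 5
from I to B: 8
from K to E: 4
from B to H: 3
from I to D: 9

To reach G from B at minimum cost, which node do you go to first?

C

Candidate routes:
B–C–A–E–G: 5+1+4+9 = 19
B–A–E–G: 7+4+9 = 20
The minimum is 19 via B–C–A–E–G.
So from B the first move is to C.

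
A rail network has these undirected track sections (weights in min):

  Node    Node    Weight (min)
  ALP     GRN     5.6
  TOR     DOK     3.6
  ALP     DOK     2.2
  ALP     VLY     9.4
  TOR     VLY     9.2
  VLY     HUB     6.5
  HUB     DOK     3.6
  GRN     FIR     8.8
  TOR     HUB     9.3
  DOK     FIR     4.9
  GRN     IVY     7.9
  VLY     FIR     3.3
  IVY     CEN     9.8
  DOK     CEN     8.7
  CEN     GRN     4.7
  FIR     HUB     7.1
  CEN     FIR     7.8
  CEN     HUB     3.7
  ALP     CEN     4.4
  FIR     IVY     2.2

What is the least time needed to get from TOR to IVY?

Running Dijkstra from TOR:
TOR: 0
DOK: 3.6  (via TOR)
ALP: 5.8  (via DOK)
HUB: 7.2  (via DOK)
FIR: 8.5  (via DOK)
VLY: 9.2  (via TOR)
CEN: 10.2  (via ALP)
IVY: 10.7  (via FIR)
Shortest route: TOR–DOK–FIR–IVY = 10.7 min.

10.7 min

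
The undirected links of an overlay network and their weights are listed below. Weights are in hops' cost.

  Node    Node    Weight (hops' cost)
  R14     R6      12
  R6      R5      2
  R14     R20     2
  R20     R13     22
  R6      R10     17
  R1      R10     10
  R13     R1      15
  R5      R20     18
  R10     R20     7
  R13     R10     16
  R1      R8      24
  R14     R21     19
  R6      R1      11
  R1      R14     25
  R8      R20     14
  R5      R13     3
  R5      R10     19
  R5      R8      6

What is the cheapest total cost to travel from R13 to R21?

Candidate routes:
R13 - R20 - R14 - R21: 22+2+19 = 43
R13 - R5 - R20 - R14 - R21: 3+18+2+19 = 42
R13 - R5 - R6 - R14 - R21: 3+2+12+19 = 36
Cheapest is R13 - R5 - R6 - R14 - R21 at 36 hops' cost.

36 hops' cost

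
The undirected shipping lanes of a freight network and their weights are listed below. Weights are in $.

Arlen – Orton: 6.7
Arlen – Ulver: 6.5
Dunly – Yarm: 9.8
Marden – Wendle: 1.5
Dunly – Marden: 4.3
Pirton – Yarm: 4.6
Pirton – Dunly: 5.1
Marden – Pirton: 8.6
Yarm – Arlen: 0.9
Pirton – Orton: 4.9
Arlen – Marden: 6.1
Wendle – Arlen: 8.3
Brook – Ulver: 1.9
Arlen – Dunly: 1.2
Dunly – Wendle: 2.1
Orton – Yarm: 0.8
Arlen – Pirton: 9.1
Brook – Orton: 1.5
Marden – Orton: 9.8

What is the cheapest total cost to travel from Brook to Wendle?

Compare a few routes:
Brook–Orton–Yarm–Arlen–Dunly–Wendle: 1.5+0.8+0.9+1.2+2.1 = 6.5
Brook–Orton–Yarm–Arlen–Marden–Wendle: 1.5+0.8+0.9+6.1+1.5 = 10.8
Brook–Orton–Yarm–Arlen–Dunly–Marden–Wendle: 1.5+0.8+0.9+1.2+4.3+1.5 = 10.2
The minimum is $6.5 via Brook–Orton–Yarm–Arlen–Dunly–Wendle.

$6.5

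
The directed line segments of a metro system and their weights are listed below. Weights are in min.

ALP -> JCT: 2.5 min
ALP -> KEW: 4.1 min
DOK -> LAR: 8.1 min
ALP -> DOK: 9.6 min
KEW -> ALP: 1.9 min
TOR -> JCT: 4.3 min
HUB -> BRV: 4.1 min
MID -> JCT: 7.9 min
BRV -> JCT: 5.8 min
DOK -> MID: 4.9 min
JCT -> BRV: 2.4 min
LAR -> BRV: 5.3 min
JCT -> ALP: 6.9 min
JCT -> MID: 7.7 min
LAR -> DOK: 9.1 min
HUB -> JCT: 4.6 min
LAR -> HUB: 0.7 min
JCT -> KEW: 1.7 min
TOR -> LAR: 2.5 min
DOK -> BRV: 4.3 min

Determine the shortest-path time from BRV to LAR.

Compare a few routes:
BRV → JCT → KEW → ALP → DOK → LAR: 5.8+1.7+1.9+9.6+8.1 = 27.1
BRV → JCT → ALP → DOK → LAR: 5.8+6.9+9.6+8.1 = 30.4
The minimum is 27.1 min via BRV → JCT → KEW → ALP → DOK → LAR.

27.1 min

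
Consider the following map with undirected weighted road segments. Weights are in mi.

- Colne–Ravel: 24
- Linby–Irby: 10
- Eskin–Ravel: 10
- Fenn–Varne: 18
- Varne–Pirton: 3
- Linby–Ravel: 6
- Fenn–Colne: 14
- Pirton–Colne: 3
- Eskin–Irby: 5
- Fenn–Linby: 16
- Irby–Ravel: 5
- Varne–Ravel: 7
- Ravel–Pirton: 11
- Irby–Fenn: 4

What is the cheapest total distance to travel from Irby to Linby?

Settle nodes by increasing distance from Irby:
Irby: 0
Fenn: 4  (via Irby)
Eskin: 5  (via Irby)
Ravel: 5  (via Irby)
Linby: 10  (via Irby)
Shortest route: Irby–Linby = 10 mi.

10 mi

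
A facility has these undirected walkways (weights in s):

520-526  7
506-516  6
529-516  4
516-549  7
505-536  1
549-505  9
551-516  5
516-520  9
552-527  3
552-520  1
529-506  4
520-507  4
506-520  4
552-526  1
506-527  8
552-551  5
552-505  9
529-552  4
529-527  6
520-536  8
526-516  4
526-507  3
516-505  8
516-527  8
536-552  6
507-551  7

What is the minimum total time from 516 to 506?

Enumerating some paths:
516 → 506: 6 = 6
516 → 529 → 506: 4+4 = 8
516 → 526 → 552 → 520 → 506: 4+1+1+4 = 10
Cheapest is 516 → 506 at 6 s.

6 s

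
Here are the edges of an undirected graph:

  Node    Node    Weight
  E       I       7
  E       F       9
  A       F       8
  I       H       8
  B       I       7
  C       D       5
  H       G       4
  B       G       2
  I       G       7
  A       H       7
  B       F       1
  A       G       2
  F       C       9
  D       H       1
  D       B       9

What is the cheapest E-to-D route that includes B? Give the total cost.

17

Best E to B: E → F → B costing 10
Best B to D: B → G → H → D costing 7
Total via B: 10 + 7 = 17.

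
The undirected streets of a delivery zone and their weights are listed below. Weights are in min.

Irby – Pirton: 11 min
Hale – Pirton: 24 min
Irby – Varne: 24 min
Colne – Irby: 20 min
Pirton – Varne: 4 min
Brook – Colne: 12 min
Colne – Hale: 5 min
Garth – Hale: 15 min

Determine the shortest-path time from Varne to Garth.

Settle nodes by increasing distance from Varne:
Varne: 0
Pirton: 4  (via Varne)
Irby: 15  (via Pirton)
Hale: 28  (via Pirton)
Colne: 33  (via Hale)
Garth: 43  (via Hale)
Shortest route: Varne–Pirton–Hale–Garth = 43 min.

43 min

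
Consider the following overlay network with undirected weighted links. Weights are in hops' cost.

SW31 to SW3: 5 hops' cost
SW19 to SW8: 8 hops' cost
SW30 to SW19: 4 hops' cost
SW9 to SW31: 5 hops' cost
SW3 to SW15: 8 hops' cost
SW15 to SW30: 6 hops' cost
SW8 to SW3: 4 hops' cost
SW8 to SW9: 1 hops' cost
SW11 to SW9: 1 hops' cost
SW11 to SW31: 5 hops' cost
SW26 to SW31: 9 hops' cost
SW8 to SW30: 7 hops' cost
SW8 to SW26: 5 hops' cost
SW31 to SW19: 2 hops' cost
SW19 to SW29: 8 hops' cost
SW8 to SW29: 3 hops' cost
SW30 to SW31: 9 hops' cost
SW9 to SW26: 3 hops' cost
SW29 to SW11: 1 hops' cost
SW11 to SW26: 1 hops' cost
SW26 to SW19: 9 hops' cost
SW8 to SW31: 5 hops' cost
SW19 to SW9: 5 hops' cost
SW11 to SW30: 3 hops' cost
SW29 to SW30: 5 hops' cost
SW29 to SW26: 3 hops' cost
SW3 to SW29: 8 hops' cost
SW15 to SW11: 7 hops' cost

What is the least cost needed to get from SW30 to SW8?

5 hops' cost

Shortest distances from SW30:
SW30: 0
SW11: 3  (via SW30)
SW26: 4  (via SW11)
SW9: 4  (via SW11)
SW29: 4  (via SW11)
SW19: 4  (via SW30)
SW8: 5  (via SW9)
Shortest route: SW30 → SW11 → SW9 → SW8 = 5 hops' cost.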